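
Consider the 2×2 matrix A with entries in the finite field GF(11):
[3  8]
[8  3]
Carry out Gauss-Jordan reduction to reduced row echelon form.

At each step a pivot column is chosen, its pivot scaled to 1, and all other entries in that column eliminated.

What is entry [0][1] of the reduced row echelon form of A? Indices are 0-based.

M[0][1] = 10

[1] R0 /= 3  ⇒  (1, 10)
     R1 -= 8·R0  ⇒  (0, 0)
column 1 empty below row 1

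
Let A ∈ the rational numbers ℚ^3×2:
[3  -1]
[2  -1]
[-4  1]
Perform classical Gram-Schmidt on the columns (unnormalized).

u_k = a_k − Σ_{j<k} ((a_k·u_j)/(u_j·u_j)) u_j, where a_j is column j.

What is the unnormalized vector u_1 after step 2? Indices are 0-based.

Step 1: u_0 = a_0 = (3, 2, -4).
Step 2: u_1 = a_1 − (-9/29)·u_0 = (-2/29, -11/29, -7/29).

u_1 = (-2/29, -11/29, -7/29)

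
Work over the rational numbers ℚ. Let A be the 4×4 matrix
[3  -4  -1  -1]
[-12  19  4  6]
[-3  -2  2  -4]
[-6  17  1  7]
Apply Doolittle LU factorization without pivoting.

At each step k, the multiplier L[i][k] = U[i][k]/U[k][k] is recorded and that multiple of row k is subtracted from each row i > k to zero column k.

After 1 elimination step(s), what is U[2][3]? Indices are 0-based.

U[2][3] = -5

k=0: U[0][0]=3
  eliminate (1,0): mult=-4, new row 1: (0, 3, 0, 2); set L[1][0]=-4
  eliminate (2,0): mult=-1, new row 2: (0, -6, 1, -5); set L[2][0]=-1
  eliminate (3,0): mult=-2, new row 3: (0, 9, -1, 5); set L[3][0]=-2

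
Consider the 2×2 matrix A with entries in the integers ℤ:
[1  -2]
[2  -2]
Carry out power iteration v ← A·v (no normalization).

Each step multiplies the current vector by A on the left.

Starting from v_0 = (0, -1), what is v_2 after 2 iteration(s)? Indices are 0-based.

v_0 = (0, -1).
v_1 = A·v_0 = (2, 2).
v_2 = A·v_1 = (-2, 0).

v_2 = (-2, 0)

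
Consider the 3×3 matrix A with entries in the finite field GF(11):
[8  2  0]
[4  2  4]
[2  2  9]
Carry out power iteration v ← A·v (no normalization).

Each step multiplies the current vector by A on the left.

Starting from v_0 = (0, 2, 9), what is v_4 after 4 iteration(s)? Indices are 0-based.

v_0 = (0, 2, 9).
v_1 = A·v_0 = (4, 7, 8).
v_2 = A·v_1 = (2, 7, 6).
v_3 = A·v_2 = (8, 2, 6).
v_4 = A·v_3 = (2, 5, 8).

v_4 = (2, 5, 8)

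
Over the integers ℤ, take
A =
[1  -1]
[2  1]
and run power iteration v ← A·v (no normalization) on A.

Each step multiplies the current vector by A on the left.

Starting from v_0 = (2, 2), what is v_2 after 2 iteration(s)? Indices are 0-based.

v_2 = (-6, 6)

v_0 = (2, 2).
v_1 = A·v_0 = (0, 6).
v_2 = A·v_1 = (-6, 6).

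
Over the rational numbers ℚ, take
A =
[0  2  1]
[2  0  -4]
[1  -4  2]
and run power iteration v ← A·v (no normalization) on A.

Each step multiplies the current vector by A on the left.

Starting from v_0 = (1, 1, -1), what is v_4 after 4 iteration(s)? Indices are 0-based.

v_4 = (145, 610, -867)

v_0 = (1, 1, -1).
v_1 = A·v_0 = (1, 6, -5).
v_2 = A·v_1 = (7, 22, -33).
v_3 = A·v_2 = (11, 146, -147).
v_4 = A·v_3 = (145, 610, -867).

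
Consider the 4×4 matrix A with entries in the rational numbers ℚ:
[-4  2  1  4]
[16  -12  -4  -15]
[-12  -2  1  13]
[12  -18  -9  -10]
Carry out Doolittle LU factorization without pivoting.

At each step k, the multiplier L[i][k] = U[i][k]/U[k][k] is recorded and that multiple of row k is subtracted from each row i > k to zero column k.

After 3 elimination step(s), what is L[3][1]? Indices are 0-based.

L[3][1] = 3

[col 0] pivot -4
  R1 -= -4*R0 → (0, -4, 0, 1)  (L[1][0] := -4)
  R2 -= 3*R0 → (0, -8, -2, 1)  (L[2][0] := 3)
  R3 -= -3*R0 → (0, -12, -6, 2)  (L[3][0] := -3)
[col 1] pivot -4
  R2 -= 2*R1 → (0, 0, -2, -1)  (L[2][1] := 2)
  R3 -= 3*R1 → (0, 0, -6, -1)  (L[3][1] := 3)
[col 2] pivot -2
  R3 -= 3*R2 → (0, 0, 0, 2)  (L[3][2] := 3)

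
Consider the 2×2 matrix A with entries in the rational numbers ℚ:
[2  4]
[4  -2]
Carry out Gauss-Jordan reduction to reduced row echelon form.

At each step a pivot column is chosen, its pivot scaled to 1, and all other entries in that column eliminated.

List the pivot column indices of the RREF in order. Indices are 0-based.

pivot columns: 0, 1

pivot(0,0)=2: scale R0 → (1, 2)
  clear (1,0): R1 −= (4)R0 → (0, -10)
pivot(1,1)=-10: scale R1 → (0, 1)
  clear (0,1): R0 −= (2)R1 → (1, 0)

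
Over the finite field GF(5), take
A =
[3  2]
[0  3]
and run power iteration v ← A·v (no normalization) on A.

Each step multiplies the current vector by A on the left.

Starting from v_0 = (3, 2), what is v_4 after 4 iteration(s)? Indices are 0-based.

v_4 = (0, 2)

v_0 = (3, 2).
v_1 = A·v_0 = (3, 1).
v_2 = A·v_1 = (1, 3).
v_3 = A·v_2 = (4, 4).
v_4 = A·v_3 = (0, 2).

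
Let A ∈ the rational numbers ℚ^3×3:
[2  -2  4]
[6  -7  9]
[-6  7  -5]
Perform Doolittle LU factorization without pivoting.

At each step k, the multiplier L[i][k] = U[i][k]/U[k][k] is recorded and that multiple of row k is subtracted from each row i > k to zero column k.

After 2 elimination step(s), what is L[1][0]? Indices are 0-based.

L[1][0] = 3

k=0: U[0][0]=2
  eliminate (1,0): mult=3, new row 1: (0, -1, -3); set L[1][0]=3
  eliminate (2,0): mult=-3, new row 2: (0, 1, 7); set L[2][0]=-3
k=1: U[1][1]=-1
  eliminate (2,1): mult=-1, new row 2: (0, 0, 4); set L[2][1]=-1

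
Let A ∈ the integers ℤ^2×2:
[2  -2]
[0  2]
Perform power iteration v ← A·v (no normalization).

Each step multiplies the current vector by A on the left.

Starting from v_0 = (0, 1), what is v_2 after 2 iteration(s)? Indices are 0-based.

v_0 = (0, 1).
v_1 = A·v_0 = (-2, 2).
v_2 = A·v_1 = (-8, 4).

v_2 = (-8, 4)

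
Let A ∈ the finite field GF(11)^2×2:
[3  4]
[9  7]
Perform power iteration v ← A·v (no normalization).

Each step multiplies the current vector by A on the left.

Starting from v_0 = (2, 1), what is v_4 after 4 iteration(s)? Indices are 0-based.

v_4 = (5, 4)

v_0 = (2, 1).
v_1 = A·v_0 = (10, 3).
v_2 = A·v_1 = (9, 1).
v_3 = A·v_2 = (9, 0).
v_4 = A·v_3 = (5, 4).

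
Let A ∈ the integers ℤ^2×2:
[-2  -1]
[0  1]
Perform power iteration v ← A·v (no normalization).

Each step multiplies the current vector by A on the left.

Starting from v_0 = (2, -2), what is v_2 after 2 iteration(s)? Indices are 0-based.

v_0 = (2, -2).
v_1 = A·v_0 = (-2, -2).
v_2 = A·v_1 = (6, -2).

v_2 = (6, -2)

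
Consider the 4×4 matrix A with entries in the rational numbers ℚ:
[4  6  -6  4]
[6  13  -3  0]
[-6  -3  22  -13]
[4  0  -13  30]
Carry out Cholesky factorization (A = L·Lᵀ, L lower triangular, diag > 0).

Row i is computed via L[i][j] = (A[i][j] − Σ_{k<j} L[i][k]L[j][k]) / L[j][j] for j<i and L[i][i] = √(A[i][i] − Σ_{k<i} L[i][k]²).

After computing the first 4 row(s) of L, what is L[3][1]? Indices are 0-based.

Step 1: L[0][0] = √(4) = 2.
  L[1][0] = (6) / L[0][0] = 3.
Step 2: L[1][1] = √(4) = 2.
  L[2][0] = (-6) / L[0][0] = -3.
  L[2][1] = (6) / L[1][1] = 3.
Step 3: L[2][2] = √(4) = 2.
  L[3][0] = (4) / L[0][0] = 2.
  L[3][1] = (-6) / L[1][1] = -3.
  L[3][2] = (2) / L[2][2] = 1.
Step 4: L[3][3] = √(16) = 4.

L[3][1] = -3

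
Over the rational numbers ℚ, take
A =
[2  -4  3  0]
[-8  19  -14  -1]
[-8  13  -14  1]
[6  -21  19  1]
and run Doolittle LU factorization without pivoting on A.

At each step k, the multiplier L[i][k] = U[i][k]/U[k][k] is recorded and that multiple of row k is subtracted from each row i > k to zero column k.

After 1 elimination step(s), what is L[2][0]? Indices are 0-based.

[col 0] pivot 2
  R1 -= -4*R0 → (0, 3, -2, -1)  (L[1][0] := -4)
  R2 -= -4*R0 → (0, -3, -2, 1)  (L[2][0] := -4)
  R3 -= 3*R0 → (0, -9, 10, 1)  (L[3][0] := 3)

L[2][0] = -4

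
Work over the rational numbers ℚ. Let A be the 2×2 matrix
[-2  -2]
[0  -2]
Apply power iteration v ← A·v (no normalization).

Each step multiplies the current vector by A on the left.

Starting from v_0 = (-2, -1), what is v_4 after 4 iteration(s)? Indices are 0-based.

v_4 = (-96, -16)

v_0 = (-2, -1).
v_1 = A·v_0 = (6, 2).
v_2 = A·v_1 = (-16, -4).
v_3 = A·v_2 = (40, 8).
v_4 = A·v_3 = (-96, -16).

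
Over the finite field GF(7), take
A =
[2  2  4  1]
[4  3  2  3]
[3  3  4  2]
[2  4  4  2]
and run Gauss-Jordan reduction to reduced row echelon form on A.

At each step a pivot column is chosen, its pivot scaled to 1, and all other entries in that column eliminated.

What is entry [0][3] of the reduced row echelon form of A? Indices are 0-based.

pivot(0,0)=2: scale R0 → (1, 1, 2, 4)
  clear (1,0): R1 −= (4)R0 → (0, 6, 1, 1)
  clear (2,0): R2 −= (3)R0 → (0, 0, 5, 4)
  clear (3,0): R3 −= (2)R0 → (0, 2, 0, 1)
pivot(1,1)=6: scale R1 → (0, 1, 6, 6)
  clear (0,1): R0 −= (1)R1 → (1, 0, 3, 5)
  clear (3,1): R3 −= (2)R1 → (0, 0, 2, 3)
pivot(2,2)=5: scale R2 → (0, 0, 1, 5)
  clear (0,2): R0 −= (3)R2 → (1, 0, 0, 4)
  clear (1,2): R1 −= (6)R2 → (0, 1, 0, 4)
  clear (3,2): R3 −= (2)R2 → (0, 0, 0, 0)
col 3: no nonzero at/below row 3; advance.

M[0][3] = 4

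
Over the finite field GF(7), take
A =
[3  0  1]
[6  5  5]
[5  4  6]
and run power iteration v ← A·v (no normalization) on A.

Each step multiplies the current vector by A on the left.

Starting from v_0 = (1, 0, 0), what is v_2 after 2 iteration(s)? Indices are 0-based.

v_0 = (1, 0, 0).
v_1 = A·v_0 = (3, 6, 5).
v_2 = A·v_1 = (0, 3, 6).

v_2 = (0, 3, 6)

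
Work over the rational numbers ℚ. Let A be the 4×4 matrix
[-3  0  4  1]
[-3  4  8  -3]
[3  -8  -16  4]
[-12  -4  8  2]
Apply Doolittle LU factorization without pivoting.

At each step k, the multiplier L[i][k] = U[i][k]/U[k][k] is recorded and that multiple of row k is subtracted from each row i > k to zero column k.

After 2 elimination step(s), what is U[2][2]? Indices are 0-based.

k=0: U[0][0]=-3
  eliminate (1,0): mult=1, new row 1: (0, 4, 4, -4); set L[1][0]=1
  eliminate (2,0): mult=-1, new row 2: (0, -8, -12, 5); set L[2][0]=-1
  eliminate (3,0): mult=4, new row 3: (0, -4, -8, -2); set L[3][0]=4
k=1: U[1][1]=4
  eliminate (2,1): mult=-2, new row 2: (0, 0, -4, -3); set L[2][1]=-2
  eliminate (3,1): mult=-1, new row 3: (0, 0, -4, -6); set L[3][1]=-1

U[2][2] = -4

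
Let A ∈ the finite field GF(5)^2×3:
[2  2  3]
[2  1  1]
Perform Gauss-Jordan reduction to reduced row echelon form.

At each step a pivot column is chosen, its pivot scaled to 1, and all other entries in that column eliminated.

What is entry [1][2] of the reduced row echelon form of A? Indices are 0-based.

pivot(0,0)=2: scale R0 → (1, 1, 4)
  clear (1,0): R1 −= (2)R0 → (0, 4, 3)
pivot(1,1)=4: scale R1 → (0, 1, 2)
  clear (0,1): R0 −= (1)R1 → (1, 0, 2)

M[1][2] = 2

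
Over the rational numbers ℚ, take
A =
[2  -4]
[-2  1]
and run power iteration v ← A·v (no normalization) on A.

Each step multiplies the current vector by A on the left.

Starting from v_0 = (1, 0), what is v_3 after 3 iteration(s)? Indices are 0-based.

v_0 = (1, 0).
v_1 = A·v_0 = (2, -2).
v_2 = A·v_1 = (12, -6).
v_3 = A·v_2 = (48, -30).

v_3 = (48, -30)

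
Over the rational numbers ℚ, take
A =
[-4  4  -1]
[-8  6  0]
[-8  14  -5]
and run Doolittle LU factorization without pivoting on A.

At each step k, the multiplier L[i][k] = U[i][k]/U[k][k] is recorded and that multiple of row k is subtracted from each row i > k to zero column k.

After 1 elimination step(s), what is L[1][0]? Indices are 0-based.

L[1][0] = 2

[col 0] pivot -4
  R1 -= 2*R0 → (0, -2, 2)  (L[1][0] := 2)
  R2 -= 2*R0 → (0, 6, -3)  (L[2][0] := 2)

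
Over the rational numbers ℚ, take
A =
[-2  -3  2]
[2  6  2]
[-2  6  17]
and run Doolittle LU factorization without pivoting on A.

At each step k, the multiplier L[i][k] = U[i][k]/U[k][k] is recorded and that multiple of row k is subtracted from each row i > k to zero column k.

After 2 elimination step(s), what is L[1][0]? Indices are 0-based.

L[1][0] = -1

Step 1: pivot at (0,0) is -2.
  row1 ← row1 − (-1)·row0  ⇒  L[1][0]=-1, U row1=(0, 3, 4)
  row2 ← row2 − (1)·row0  ⇒  L[2][0]=1, U row2=(0, 9, 15)
Step 2: pivot at (1,1) is 3.
  row2 ← row2 − (3)·row1  ⇒  L[2][1]=3, U row2=(0, 0, 3)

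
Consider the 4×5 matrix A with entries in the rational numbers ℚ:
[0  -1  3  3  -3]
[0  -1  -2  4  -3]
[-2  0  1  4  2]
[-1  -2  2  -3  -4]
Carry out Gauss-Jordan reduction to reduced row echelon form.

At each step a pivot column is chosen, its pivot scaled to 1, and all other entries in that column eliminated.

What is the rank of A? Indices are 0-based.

step 1: exchange rows 0,2
step 1: normalize row 0 (÷-2) = (1, 0, -1/2, -2, -1)
  row 3: subtract -1×row0 = (0, -2, 3/2, -5, -5)
step 2: normalize row 1 (÷-1) = (0, 1, 2, -4, 3)
  row 2: subtract -1×row1 = (0, 0, 5, -1, 0)
  row 3: subtract -2×row1 = (0, 0, 11/2, -13, 1)
step 3: normalize row 2 (÷5) = (0, 0, 1, -1/5, 0)
  row 0: subtract -1/2×row2 = (1, 0, 0, -21/10, -1)
  row 1: subtract 2×row2 = (0, 1, 0, -18/5, 3)
  row 3: subtract 11/2×row2 = (0, 0, 0, -119/10, 1)
step 4: normalize row 3 (÷-119/10) = (0, 0, 0, 1, -10/119)
  row 0: subtract -21/10×row3 = (1, 0, 0, 0, -20/17)
  row 1: subtract -18/5×row3 = (0, 1, 0, 0, 321/119)
  row 2: subtract -1/5×row3 = (0, 0, 1, 0, -2/119)

rank = 4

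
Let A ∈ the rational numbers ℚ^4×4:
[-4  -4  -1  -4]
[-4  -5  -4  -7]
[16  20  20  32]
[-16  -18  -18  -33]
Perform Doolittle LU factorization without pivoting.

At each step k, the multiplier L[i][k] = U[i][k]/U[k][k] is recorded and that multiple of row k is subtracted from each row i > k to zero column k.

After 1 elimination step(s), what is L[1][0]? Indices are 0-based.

Step 1: pivot at (0,0) is -4.
  row1 ← row1 − (1)·row0  ⇒  L[1][0]=1, U row1=(0, -1, -3, -3)
  row2 ← row2 − (-4)·row0  ⇒  L[2][0]=-4, U row2=(0, 4, 16, 16)
  row3 ← row3 − (4)·row0  ⇒  L[3][0]=4, U row3=(0, -2, -14, -17)

L[1][0] = 1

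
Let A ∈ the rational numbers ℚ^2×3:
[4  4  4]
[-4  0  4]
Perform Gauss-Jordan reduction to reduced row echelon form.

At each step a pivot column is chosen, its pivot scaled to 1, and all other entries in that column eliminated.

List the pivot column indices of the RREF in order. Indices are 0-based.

pivot(0,0)=4: scale R0 → (1, 1, 1)
  clear (1,0): R1 −= (-4)R0 → (0, 4, 8)
pivot(1,1)=4: scale R1 → (0, 1, 2)
  clear (0,1): R0 −= (1)R1 → (1, 0, -1)

pivot columns: 0, 1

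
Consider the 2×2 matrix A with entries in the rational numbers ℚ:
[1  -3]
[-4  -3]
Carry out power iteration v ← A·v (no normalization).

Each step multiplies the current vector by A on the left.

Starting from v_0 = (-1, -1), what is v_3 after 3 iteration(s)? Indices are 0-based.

v_3 = (68, 163)

v_0 = (-1, -1).
v_1 = A·v_0 = (2, 7).
v_2 = A·v_1 = (-19, -29).
v_3 = A·v_2 = (68, 163).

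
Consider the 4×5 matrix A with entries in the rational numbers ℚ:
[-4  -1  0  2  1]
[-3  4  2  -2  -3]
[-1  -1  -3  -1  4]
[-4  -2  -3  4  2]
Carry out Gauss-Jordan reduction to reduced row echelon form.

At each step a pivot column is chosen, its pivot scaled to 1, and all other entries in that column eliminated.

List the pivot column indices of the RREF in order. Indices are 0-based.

pivot columns: 0, 1, 2, 3

[1] R0 /= -4  ⇒  (1, 1/4, 0, -1/2, -1/4)
     R1 -= -3·R0  ⇒  (0, 19/4, 2, -7/2, -15/4)
     R2 -= -1·R0  ⇒  (0, -3/4, -3, -3/2, 15/4)
     R3 -= -4·R0  ⇒  (0, -1, -3, 2, 1)
[2] R1 /= 19/4  ⇒  (0, 1, 8/19, -14/19, -15/19)
     R0 -= 1/4·R1  ⇒  (1, 0, -2/19, -6/19, -1/19)
     R2 -= -3/4·R1  ⇒  (0, 0, -51/19, -39/19, 60/19)
     R3 -= -1·R1  ⇒  (0, 0, -49/19, 24/19, 4/19)
[3] R2 /= -51/19  ⇒  (0, 0, 1, 13/17, -20/17)
     R0 -= -2/19·R2  ⇒  (1, 0, 0, -4/17, -3/17)
     R1 -= 8/19·R2  ⇒  (0, 1, 0, -18/17, -5/17)
     R3 -= -49/19·R2  ⇒  (0, 0, 0, 55/17, -48/17)
[4] R3 /= 55/17  ⇒  (0, 0, 0, 1, -48/55)
     R0 -= -4/17·R3  ⇒  (1, 0, 0, 0, -21/55)
     R1 -= -18/17·R3  ⇒  (0, 1, 0, 0, -67/55)
     R2 -= 13/17·R3  ⇒  (0, 0, 1, 0, -28/55)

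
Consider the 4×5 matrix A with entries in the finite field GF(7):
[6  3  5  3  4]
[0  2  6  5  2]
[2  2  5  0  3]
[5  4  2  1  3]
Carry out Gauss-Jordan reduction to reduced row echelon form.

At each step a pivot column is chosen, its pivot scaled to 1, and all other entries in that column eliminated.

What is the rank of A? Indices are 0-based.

pivot(0,0)=6: scale R0 → (1, 4, 2, 4, 3)
  clear (2,0): R2 −= (2)R0 → (0, 1, 1, 6, 4)
  clear (3,0): R3 −= (5)R0 → (0, 5, 6, 2, 2)
pivot(1,1)=2: scale R1 → (0, 1, 3, 6, 1)
  clear (0,1): R0 −= (4)R1 → (1, 0, 4, 1, 6)
  clear (2,1): R2 −= (1)R1 → (0, 0, 5, 0, 3)
  clear (3,1): R3 −= (5)R1 → (0, 0, 5, 0, 4)
pivot(2,2)=5: scale R2 → (0, 0, 1, 0, 2)
  clear (0,2): R0 −= (4)R2 → (1, 0, 0, 1, 5)
  clear (1,2): R1 −= (3)R2 → (0, 1, 0, 6, 2)
  clear (3,2): R3 −= (5)R2 → (0, 0, 0, 0, 1)
col 3: no nonzero at/below row 3; advance.
pivot(3,4)=1: scale R3 → (0, 0, 0, 0, 1)
  clear (0,4): R0 −= (5)R3 → (1, 0, 0, 1, 0)
  clear (1,4): R1 −= (2)R3 → (0, 1, 0, 6, 0)
  clear (2,4): R2 −= (2)R3 → (0, 0, 1, 0, 0)

rank = 4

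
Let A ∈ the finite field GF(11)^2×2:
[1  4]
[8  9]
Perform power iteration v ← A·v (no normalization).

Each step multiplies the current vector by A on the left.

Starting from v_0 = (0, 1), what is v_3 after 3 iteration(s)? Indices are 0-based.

v_3 = (8, 6)

v_0 = (0, 1).
v_1 = A·v_0 = (4, 9).
v_2 = A·v_1 = (7, 3).
v_3 = A·v_2 = (8, 6).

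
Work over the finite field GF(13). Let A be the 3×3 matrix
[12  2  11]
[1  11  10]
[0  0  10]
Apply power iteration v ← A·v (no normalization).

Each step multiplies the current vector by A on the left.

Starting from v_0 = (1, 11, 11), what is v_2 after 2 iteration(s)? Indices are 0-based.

v_2 = (11, 11, 8)

v_0 = (1, 11, 11).
v_1 = A·v_0 = (12, 11, 6).
v_2 = A·v_1 = (11, 11, 8).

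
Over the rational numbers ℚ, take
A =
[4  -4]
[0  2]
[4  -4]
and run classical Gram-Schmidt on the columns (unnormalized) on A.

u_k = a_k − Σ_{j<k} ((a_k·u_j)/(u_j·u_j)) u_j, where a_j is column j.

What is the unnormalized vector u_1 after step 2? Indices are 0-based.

Step 1: u_0 = a_0 = (4, 0, 4).
Step 2: u_1 = a_1 − (-1)·u_0 = (0, 2, 0).

u_1 = (0, 2, 0)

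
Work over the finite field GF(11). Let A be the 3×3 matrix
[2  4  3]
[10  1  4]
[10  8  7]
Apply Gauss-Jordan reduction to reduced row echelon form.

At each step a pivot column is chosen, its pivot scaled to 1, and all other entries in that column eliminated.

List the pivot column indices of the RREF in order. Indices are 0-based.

pivot columns: 0, 1, 2

pivot(0,0)=2: scale R0 → (1, 2, 7)
  clear (1,0): R1 −= (10)R0 → (0, 3, 0)
  clear (2,0): R2 −= (10)R0 → (0, 10, 3)
pivot(1,1)=3: scale R1 → (0, 1, 0)
  clear (0,1): R0 −= (2)R1 → (1, 0, 7)
  clear (2,1): R2 −= (10)R1 → (0, 0, 3)
pivot(2,2)=3: scale R2 → (0, 0, 1)
  clear (0,2): R0 −= (7)R2 → (1, 0, 0)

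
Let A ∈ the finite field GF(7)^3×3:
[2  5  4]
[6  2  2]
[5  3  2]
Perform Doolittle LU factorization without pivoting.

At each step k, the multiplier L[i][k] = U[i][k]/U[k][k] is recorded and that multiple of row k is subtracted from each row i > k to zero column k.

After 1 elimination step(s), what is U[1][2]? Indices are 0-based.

U[1][2] = 4

[col 0] pivot 2
  R1 -= 3*R0 → (0, 1, 4)  (L[1][0] := 3)
  R2 -= 6*R0 → (0, 1, 6)  (L[2][0] := 6)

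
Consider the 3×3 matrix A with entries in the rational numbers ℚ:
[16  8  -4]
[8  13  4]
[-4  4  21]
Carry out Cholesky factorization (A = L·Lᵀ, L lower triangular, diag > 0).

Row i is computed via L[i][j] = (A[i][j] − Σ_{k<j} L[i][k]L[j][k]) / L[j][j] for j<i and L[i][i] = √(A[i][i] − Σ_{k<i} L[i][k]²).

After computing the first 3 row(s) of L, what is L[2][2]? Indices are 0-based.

L[2][2] = 4

Step 1: L[0][0] = √(16) = 4.
  L[1][0] = (8) / L[0][0] = 2.
Step 2: L[1][1] = √(9) = 3.
  L[2][0] = (-4) / L[0][0] = -1.
  L[2][1] = (6) / L[1][1] = 2.
Step 3: L[2][2] = √(16) = 4.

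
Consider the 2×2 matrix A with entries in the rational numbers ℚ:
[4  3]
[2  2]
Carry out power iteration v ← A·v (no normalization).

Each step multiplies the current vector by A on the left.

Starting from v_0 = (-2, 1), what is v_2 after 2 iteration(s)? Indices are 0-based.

v_0 = (-2, 1).
v_1 = A·v_0 = (-5, -2).
v_2 = A·v_1 = (-26, -14).

v_2 = (-26, -14)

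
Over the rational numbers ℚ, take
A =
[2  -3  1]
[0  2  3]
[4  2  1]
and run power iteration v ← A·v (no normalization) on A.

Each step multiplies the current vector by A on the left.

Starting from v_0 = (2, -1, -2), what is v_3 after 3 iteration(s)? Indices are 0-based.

v_3 = (96, 16, 152)

v_0 = (2, -1, -2).
v_1 = A·v_0 = (5, -8, 4).
v_2 = A·v_1 = (38, -4, 8).
v_3 = A·v_2 = (96, 16, 152).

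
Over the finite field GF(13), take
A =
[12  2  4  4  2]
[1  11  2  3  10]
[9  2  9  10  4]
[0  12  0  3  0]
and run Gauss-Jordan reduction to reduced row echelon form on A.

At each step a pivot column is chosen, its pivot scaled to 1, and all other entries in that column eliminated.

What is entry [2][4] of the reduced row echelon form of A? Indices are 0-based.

pivot(0,0)=12: scale R0 → (1, 11, 9, 9, 11)
  clear (1,0): R1 −= (1)R0 → (0, 0, 6, 7, 12)
  clear (2,0): R2 −= (9)R0 → (0, 7, 6, 7, 9)
pivot(1,1): swap R1↔R2
pivot(1,1)=7: scale R1 → (0, 1, 12, 1, 5)
  clear (0,1): R0 −= (11)R1 → (1, 0, 7, 11, 8)
  clear (3,1): R3 −= (12)R1 → (0, 0, 12, 4, 5)
pivot(2,2)=6: scale R2 → (0, 0, 1, 12, 2)
  clear (0,2): R0 −= (7)R2 → (1, 0, 0, 5, 7)
  clear (1,2): R1 −= (12)R2 → (0, 1, 0, 0, 7)
  clear (3,2): R3 −= (12)R2 → (0, 0, 0, 3, 7)
pivot(3,3)=3: scale R3 → (0, 0, 0, 1, 11)
  clear (0,3): R0 −= (5)R3 → (1, 0, 0, 0, 4)
  clear (2,3): R2 −= (12)R3 → (0, 0, 1, 0, 0)

M[2][4] = 0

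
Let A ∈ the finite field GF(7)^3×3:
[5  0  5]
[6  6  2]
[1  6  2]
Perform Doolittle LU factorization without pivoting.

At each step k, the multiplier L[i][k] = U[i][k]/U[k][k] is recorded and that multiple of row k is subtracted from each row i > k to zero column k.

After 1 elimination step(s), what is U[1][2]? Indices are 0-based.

U[1][2] = 3

k=0: U[0][0]=5
  eliminate (1,0): mult=4, new row 1: (0, 6, 3); set L[1][0]=4
  eliminate (2,0): mult=3, new row 2: (0, 6, 1); set L[2][0]=3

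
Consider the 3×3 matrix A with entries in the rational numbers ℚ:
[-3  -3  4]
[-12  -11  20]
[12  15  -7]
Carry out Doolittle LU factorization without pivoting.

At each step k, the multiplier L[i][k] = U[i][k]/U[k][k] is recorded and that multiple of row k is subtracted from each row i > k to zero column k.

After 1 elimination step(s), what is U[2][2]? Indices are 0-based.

U[2][2] = 9

k=0: U[0][0]=-3
  eliminate (1,0): mult=4, new row 1: (0, 1, 4); set L[1][0]=4
  eliminate (2,0): mult=-4, new row 2: (0, 3, 9); set L[2][0]=-4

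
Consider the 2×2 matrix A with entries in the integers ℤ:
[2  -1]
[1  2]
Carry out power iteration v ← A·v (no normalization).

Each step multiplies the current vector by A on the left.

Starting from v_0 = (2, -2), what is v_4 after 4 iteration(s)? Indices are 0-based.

v_0 = (2, -2).
v_1 = A·v_0 = (6, -2).
v_2 = A·v_1 = (14, 2).
v_3 = A·v_2 = (26, 18).
v_4 = A·v_3 = (34, 62).

v_4 = (34, 62)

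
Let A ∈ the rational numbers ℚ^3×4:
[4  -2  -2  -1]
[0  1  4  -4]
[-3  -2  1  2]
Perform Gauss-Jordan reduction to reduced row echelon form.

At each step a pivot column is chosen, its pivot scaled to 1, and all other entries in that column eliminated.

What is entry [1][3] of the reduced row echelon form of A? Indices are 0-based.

step 1: normalize row 0 (÷4) = (1, -1/2, -1/2, -1/4)
  row 2: subtract -3×row0 = (0, -7/2, -1/2, 5/4)
step 2: normalize row 1 (÷1) = (0, 1, 4, -4)
  row 0: subtract -1/2×row1 = (1, 0, 3/2, -9/4)
  row 2: subtract -7/2×row1 = (0, 0, 27/2, -51/4)
step 3: normalize row 2 (÷27/2) = (0, 0, 1, -17/18)
  row 0: subtract 3/2×row2 = (1, 0, 0, -5/6)
  row 1: subtract 4×row2 = (0, 1, 0, -2/9)

M[1][3] = -2/9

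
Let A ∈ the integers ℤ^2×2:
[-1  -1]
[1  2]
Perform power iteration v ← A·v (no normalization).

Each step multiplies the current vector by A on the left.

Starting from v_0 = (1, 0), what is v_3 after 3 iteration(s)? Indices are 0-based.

v_0 = (1, 0).
v_1 = A·v_0 = (-1, 1).
v_2 = A·v_1 = (0, 1).
v_3 = A·v_2 = (-1, 2).

v_3 = (-1, 2)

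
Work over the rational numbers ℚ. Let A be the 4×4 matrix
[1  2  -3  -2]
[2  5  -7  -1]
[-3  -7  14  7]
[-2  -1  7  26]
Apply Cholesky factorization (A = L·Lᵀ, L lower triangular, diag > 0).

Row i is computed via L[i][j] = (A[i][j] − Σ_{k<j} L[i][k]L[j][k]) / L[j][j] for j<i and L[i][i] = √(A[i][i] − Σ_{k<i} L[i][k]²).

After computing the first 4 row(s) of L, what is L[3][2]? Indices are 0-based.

Step 1: L[0][0] = √(1) = 1.
  L[1][0] = (2) / L[0][0] = 2.
Step 2: L[1][1] = √(1) = 1.
  L[2][0] = (-3) / L[0][0] = -3.
  L[2][1] = (-1) / L[1][1] = -1.
Step 3: L[2][2] = √(4) = 2.
  L[3][0] = (-2) / L[0][0] = -2.
  L[3][1] = (3) / L[1][1] = 3.
  L[3][2] = (4) / L[2][2] = 2.
Step 4: L[3][3] = √(9) = 3.

L[3][2] = 2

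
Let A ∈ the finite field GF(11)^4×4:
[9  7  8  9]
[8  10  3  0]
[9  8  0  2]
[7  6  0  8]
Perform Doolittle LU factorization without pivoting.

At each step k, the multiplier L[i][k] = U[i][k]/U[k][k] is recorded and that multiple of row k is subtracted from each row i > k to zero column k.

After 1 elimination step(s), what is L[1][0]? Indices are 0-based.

Step 1: pivot at (0,0) is 9.
  row1 ← row1 − (7)·row0  ⇒  L[1][0]=7, U row1=(0, 5, 2, 3)
  row2 ← row2 − (1)·row0  ⇒  L[2][0]=1, U row2=(0, 1, 3, 4)
  row3 ← row3 − (2)·row0  ⇒  L[3][0]=2, U row3=(0, 3, 6, 1)

L[1][0] = 7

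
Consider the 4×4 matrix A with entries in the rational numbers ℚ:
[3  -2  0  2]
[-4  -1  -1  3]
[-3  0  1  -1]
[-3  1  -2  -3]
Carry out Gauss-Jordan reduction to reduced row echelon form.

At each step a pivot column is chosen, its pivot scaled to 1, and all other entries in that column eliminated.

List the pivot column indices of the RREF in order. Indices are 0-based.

pivot(0,0)=3: scale R0 → (1, -2/3, 0, 2/3)
  clear (1,0): R1 −= (-4)R0 → (0, -11/3, -1, 17/3)
  clear (2,0): R2 −= (-3)R0 → (0, -2, 1, 1)
  clear (3,0): R3 −= (-3)R0 → (0, -1, -2, -1)
pivot(1,1)=-11/3: scale R1 → (0, 1, 3/11, -17/11)
  clear (0,1): R0 −= (-2/3)R1 → (1, 0, 2/11, -4/11)
  clear (2,1): R2 −= (-2)R1 → (0, 0, 17/11, -23/11)
  clear (3,1): R3 −= (-1)R1 → (0, 0, -19/11, -28/11)
pivot(2,2)=17/11: scale R2 → (0, 0, 1, -23/17)
  clear (0,2): R0 −= (2/11)R2 → (1, 0, 0, -2/17)
  clear (1,2): R1 −= (3/11)R2 → (0, 1, 0, -20/17)
  clear (3,2): R3 −= (-19/11)R2 → (0, 0, 0, -83/17)
pivot(3,3)=-83/17: scale R3 → (0, 0, 0, 1)
  clear (0,3): R0 −= (-2/17)R3 → (1, 0, 0, 0)
  clear (1,3): R1 −= (-20/17)R3 → (0, 1, 0, 0)
  clear (2,3): R2 −= (-23/17)R3 → (0, 0, 1, 0)

pivot columns: 0, 1, 2, 3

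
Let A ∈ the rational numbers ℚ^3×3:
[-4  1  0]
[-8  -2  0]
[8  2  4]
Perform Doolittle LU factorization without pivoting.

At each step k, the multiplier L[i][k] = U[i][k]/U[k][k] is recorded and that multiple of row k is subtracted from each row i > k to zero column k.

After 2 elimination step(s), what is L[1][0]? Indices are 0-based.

Step 1: pivot at (0,0) is -4.
  row1 ← row1 − (2)·row0  ⇒  L[1][0]=2, U row1=(0, -4, 0)
  row2 ← row2 − (-2)·row0  ⇒  L[2][0]=-2, U row2=(0, 4, 4)
Step 2: pivot at (1,1) is -4.
  row2 ← row2 − (-1)·row1  ⇒  L[2][1]=-1, U row2=(0, 0, 4)

L[1][0] = 2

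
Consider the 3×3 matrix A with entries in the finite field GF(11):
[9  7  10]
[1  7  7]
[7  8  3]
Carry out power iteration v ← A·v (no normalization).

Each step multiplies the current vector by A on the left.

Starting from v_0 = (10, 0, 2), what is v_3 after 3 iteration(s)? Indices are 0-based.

v_3 = (6, 1, 2)

v_0 = (10, 0, 2).
v_1 = A·v_0 = (0, 2, 10).
v_2 = A·v_1 = (4, 7, 2).
v_3 = A·v_2 = (6, 1, 2).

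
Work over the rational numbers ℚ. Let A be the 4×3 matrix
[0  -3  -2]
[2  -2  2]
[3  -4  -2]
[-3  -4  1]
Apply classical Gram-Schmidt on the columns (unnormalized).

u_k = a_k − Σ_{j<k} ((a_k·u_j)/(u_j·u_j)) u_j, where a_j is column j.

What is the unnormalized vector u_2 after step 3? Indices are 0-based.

u_2 = (-806/487, 1287/487, -897/974, 819/974)

Step 1: u_0 = a_0 = (0, 2, 3, -3).
Step 2: u_1 = a_1 − (-2/11)·u_0 = (-3, -18/11, -38/11, -50/11).
Step 3: u_2 = a_2 − (-5/22)·u_0 − (56/487)·u_1 = (-806/487, 1287/487, -897/974, 819/974).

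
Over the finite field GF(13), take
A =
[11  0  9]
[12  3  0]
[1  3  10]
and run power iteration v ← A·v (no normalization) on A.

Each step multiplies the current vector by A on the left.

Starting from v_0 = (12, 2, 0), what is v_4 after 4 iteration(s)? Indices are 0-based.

v_4 = (10, 6, 11)

v_0 = (12, 2, 0).
v_1 = A·v_0 = (2, 7, 5).
v_2 = A·v_1 = (2, 6, 8).
v_3 = A·v_2 = (3, 3, 9).
v_4 = A·v_3 = (10, 6, 11).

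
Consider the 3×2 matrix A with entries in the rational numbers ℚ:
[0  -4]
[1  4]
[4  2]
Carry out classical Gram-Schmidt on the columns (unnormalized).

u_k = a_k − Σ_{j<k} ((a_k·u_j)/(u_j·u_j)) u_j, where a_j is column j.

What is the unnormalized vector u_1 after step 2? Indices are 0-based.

u_1 = (-4, 56/17, -14/17)

Step 1: u_0 = a_0 = (0, 1, 4).
Step 2: u_1 = a_1 − (12/17)·u_0 = (-4, 56/17, -14/17).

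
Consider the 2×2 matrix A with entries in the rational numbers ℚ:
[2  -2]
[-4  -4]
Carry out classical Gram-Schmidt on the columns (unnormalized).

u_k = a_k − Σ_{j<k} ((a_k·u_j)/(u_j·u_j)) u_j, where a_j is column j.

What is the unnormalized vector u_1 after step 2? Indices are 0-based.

u_1 = (-16/5, -8/5)

Step 1: u_0 = a_0 = (2, -4).
Step 2: u_1 = a_1 − (3/5)·u_0 = (-16/5, -8/5).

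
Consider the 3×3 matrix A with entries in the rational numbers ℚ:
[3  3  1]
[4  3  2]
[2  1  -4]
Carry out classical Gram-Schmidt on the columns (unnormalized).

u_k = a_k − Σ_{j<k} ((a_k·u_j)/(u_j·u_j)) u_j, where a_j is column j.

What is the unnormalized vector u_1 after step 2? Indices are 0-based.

Step 1: u_0 = a_0 = (3, 4, 2).
Step 2: u_1 = a_1 − (23/29)·u_0 = (18/29, -5/29, -17/29).

u_1 = (18/29, -5/29, -17/29)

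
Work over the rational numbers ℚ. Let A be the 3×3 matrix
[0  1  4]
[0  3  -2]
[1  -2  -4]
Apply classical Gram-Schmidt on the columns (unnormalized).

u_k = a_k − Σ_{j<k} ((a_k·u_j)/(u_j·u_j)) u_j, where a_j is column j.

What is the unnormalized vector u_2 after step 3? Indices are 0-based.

u_2 = (21/5, -7/5, 0)

Step 1: u_0 = a_0 = (0, 0, 1).
Step 2: u_1 = a_1 − (-2)·u_0 = (1, 3, 0).
Step 3: u_2 = a_2 − (-4)·u_0 − (-1/5)·u_1 = (21/5, -7/5, 0).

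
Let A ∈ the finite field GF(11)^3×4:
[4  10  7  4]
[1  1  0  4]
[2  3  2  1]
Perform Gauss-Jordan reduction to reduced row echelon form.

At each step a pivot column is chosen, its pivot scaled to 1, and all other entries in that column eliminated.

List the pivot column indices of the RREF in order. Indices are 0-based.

[1] R0 /= 4  ⇒  (1, 8, 10, 1)
     R1 -= 1·R0  ⇒  (0, 4, 1, 3)
     R2 -= 2·R0  ⇒  (0, 9, 4, 10)
[2] R1 /= 4  ⇒  (0, 1, 3, 9)
     R0 -= 8·R1  ⇒  (1, 0, 8, 6)
     R2 -= 9·R1  ⇒  (0, 0, 10, 6)
[3] R2 /= 10  ⇒  (0, 0, 1, 5)
     R0 -= 8·R2  ⇒  (1, 0, 0, 10)
     R1 -= 3·R2  ⇒  (0, 1, 0, 5)

pivot columns: 0, 1, 2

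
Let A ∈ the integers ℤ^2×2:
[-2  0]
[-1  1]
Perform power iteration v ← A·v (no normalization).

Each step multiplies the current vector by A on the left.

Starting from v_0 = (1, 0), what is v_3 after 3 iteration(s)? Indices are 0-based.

v_3 = (-8, -3)

v_0 = (1, 0).
v_1 = A·v_0 = (-2, -1).
v_2 = A·v_1 = (4, 1).
v_3 = A·v_2 = (-8, -3).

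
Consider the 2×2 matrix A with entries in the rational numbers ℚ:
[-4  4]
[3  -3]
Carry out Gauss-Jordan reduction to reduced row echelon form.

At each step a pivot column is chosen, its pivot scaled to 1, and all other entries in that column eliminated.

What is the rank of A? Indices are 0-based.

[1] R0 /= -4  ⇒  (1, -1)
     R1 -= 3·R0  ⇒  (0, 0)
column 1 empty below row 1

rank = 1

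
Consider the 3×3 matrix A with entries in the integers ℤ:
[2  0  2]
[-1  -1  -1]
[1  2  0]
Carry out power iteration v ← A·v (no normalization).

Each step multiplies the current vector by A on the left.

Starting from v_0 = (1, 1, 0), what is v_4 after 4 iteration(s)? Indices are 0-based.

v_4 = (40, -15, 6)

v_0 = (1, 1, 0).
v_1 = A·v_0 = (2, -2, 3).
v_2 = A·v_1 = (10, -3, -2).
v_3 = A·v_2 = (16, -5, 4).
v_4 = A·v_3 = (40, -15, 6).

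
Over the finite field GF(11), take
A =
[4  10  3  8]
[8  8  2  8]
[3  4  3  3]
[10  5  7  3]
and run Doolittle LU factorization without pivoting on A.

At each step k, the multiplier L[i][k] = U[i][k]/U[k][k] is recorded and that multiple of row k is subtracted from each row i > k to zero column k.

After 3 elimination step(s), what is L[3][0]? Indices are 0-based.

L[3][0] = 8

k=0: U[0][0]=4
  eliminate (1,0): mult=2, new row 1: (0, 10, 7, 3); set L[1][0]=2
  eliminate (2,0): mult=9, new row 2: (0, 2, 9, 8); set L[2][0]=9
  eliminate (3,0): mult=8, new row 3: (0, 2, 5, 5); set L[3][0]=8
k=1: U[1][1]=10
  eliminate (2,1): mult=9, new row 2: (0, 0, 1, 3); set L[2][1]=9
  eliminate (3,1): mult=9, new row 3: (0, 0, 8, 0); set L[3][1]=9
k=2: U[2][2]=1
  eliminate (3,2): mult=8, new row 3: (0, 0, 0, 9); set L[3][2]=8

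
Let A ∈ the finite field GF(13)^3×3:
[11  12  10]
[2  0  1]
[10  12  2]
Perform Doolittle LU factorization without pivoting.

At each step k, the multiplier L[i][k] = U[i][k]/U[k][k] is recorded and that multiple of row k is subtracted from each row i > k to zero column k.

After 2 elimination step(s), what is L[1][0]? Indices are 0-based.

L[1][0] = 12

k=0: U[0][0]=11
  eliminate (1,0): mult=12, new row 1: (0, 12, 11); set L[1][0]=12
  eliminate (2,0): mult=8, new row 2: (0, 7, 0); set L[2][0]=8
k=1: U[1][1]=12
  eliminate (2,1): mult=6, new row 2: (0, 0, 12); set L[2][1]=6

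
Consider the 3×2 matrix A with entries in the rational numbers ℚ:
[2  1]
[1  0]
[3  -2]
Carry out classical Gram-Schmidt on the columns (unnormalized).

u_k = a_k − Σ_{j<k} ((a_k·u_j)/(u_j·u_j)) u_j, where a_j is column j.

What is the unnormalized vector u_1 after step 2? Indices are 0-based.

u_1 = (11/7, 2/7, -8/7)

Step 1: u_0 = a_0 = (2, 1, 3).
Step 2: u_1 = a_1 − (-2/7)·u_0 = (11/7, 2/7, -8/7).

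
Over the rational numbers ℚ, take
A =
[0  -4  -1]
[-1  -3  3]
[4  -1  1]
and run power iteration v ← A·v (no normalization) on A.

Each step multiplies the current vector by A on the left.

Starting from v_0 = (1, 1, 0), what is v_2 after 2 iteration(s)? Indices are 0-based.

v_2 = (13, 25, -9)

v_0 = (1, 1, 0).
v_1 = A·v_0 = (-4, -4, 3).
v_2 = A·v_1 = (13, 25, -9).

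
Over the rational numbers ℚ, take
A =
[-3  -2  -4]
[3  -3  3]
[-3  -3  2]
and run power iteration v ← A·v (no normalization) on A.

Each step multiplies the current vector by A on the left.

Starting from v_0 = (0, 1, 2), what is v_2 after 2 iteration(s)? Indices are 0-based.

v_2 = (20, -36, 23)

v_0 = (0, 1, 2).
v_1 = A·v_0 = (-10, 3, 1).
v_2 = A·v_1 = (20, -36, 23).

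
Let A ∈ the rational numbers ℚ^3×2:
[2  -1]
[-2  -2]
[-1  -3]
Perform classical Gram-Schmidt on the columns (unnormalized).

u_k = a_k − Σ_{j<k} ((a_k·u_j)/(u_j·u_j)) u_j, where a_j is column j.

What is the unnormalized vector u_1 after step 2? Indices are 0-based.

u_1 = (-19/9, -8/9, -22/9)

Step 1: u_0 = a_0 = (2, -2, -1).
Step 2: u_1 = a_1 − (5/9)·u_0 = (-19/9, -8/9, -22/9).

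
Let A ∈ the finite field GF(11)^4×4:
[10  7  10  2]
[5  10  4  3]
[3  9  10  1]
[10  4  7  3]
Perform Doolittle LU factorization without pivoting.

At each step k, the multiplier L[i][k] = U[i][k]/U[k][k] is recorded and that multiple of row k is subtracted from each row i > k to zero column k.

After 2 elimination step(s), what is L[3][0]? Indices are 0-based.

L[3][0] = 1

Step 1: pivot at (0,0) is 10.
  row1 ← row1 − (6)·row0  ⇒  L[1][0]=6, U row1=(0, 1, 10, 2)
  row2 ← row2 − (8)·row0  ⇒  L[2][0]=8, U row2=(0, 8, 7, 7)
  row3 ← row3 − (1)·row0  ⇒  L[3][0]=1, U row3=(0, 8, 8, 1)
Step 2: pivot at (1,1) is 1.
  row2 ← row2 − (8)·row1  ⇒  L[2][1]=8, U row2=(0, 0, 4, 2)
  row3 ← row3 − (8)·row1  ⇒  L[3][1]=8, U row3=(0, 0, 5, 7)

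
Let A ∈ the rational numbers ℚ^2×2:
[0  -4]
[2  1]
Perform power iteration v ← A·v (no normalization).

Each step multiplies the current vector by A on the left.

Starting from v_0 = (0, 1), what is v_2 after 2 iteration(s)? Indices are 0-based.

v_0 = (0, 1).
v_1 = A·v_0 = (-4, 1).
v_2 = A·v_1 = (-4, -7).

v_2 = (-4, -7)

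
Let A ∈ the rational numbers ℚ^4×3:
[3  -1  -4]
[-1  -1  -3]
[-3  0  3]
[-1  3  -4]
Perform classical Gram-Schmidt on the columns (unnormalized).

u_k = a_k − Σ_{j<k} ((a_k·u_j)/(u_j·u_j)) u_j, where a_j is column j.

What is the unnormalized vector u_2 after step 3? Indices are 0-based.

u_2 = (-413/195, -934/195, 16/65, -449/195)

Step 1: u_0 = a_0 = (3, -1, -3, -1).
Step 2: u_1 = a_1 − (-1/4)·u_0 = (-1/4, -5/4, -3/4, 11/4).
Step 3: u_2 = a_2 − (-7/10)·u_0 − (-34/39)·u_1 = (-413/195, -934/195, 16/65, -449/195).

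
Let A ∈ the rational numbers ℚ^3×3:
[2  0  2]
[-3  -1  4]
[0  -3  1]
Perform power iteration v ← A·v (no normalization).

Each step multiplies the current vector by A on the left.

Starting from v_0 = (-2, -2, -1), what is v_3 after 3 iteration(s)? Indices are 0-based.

v_3 = (-18, -56, -109)

v_0 = (-2, -2, -1).
v_1 = A·v_0 = (-6, 4, 5).
v_2 = A·v_1 = (-2, 34, -7).
v_3 = A·v_2 = (-18, -56, -109).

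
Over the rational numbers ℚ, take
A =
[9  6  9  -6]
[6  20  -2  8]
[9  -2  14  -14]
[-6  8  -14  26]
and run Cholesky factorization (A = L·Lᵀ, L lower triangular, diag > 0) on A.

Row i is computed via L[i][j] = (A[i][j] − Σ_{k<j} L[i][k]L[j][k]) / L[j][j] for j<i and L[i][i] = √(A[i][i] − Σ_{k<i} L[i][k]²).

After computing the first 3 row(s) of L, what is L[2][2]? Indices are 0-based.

Step 1: L[0][0] = √(9) = 3.
  L[1][0] = (6) / L[0][0] = 2.
Step 2: L[1][1] = √(16) = 4.
  L[2][0] = (9) / L[0][0] = 3.
  L[2][1] = (-8) / L[1][1] = -2.
Step 3: L[2][2] = √(1) = 1.

L[2][2] = 1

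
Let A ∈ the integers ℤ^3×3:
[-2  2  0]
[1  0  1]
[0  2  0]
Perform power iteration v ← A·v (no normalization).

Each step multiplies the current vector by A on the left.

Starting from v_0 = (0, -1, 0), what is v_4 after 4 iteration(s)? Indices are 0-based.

v_4 = (40, -24, 8)

v_0 = (0, -1, 0).
v_1 = A·v_0 = (-2, 0, -2).
v_2 = A·v_1 = (4, -4, 0).
v_3 = A·v_2 = (-16, 4, -8).
v_4 = A·v_3 = (40, -24, 8).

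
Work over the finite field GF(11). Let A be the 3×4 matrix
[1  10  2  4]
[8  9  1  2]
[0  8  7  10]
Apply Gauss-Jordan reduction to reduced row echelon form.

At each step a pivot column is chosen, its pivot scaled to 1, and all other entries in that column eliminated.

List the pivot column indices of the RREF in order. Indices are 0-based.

pivot columns: 0, 1, 2

step 1: normalize row 0 (÷1) = (1, 10, 2, 4)
  row 1: subtract 8×row0 = (0, 6, 7, 3)
step 2: normalize row 1 (÷6) = (0, 1, 3, 6)
  row 0: subtract 10×row1 = (1, 0, 5, 10)
  row 2: subtract 8×row1 = (0, 0, 5, 6)
step 3: normalize row 2 (÷5) = (0, 0, 1, 10)
  row 0: subtract 5×row2 = (1, 0, 0, 4)
  row 1: subtract 3×row2 = (0, 1, 0, 9)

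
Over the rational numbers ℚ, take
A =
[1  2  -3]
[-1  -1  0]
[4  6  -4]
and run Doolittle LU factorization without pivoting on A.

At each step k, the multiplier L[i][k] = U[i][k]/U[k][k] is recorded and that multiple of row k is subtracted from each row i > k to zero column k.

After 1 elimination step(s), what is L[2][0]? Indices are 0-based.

Step 1: pivot at (0,0) is 1.
  row1 ← row1 − (-1)·row0  ⇒  L[1][0]=-1, U row1=(0, 1, -3)
  row2 ← row2 − (4)·row0  ⇒  L[2][0]=4, U row2=(0, -2, 8)

L[2][0] = 4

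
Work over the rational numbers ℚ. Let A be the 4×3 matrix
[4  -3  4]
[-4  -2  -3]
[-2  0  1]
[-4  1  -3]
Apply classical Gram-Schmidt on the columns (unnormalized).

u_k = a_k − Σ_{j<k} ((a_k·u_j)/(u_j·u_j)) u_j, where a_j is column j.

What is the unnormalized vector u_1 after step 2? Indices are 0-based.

Step 1: u_0 = a_0 = (4, -4, -2, -4).
Step 2: u_1 = a_1 − (-2/13)·u_0 = (-31/13, -34/13, -4/13, 5/13).

u_1 = (-31/13, -34/13, -4/13, 5/13)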